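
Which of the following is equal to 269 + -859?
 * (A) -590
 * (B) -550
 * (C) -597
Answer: A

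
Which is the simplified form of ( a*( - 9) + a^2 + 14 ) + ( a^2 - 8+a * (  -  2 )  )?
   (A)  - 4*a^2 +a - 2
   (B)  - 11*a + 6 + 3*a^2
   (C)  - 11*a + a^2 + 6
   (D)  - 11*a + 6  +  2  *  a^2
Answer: D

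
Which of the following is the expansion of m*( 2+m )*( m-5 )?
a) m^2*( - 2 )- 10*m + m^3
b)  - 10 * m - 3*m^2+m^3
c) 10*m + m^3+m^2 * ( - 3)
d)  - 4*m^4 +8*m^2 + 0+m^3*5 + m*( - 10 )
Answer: b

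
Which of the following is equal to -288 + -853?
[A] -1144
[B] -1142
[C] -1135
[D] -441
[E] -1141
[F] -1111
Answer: E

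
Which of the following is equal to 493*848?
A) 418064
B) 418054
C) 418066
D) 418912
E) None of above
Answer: A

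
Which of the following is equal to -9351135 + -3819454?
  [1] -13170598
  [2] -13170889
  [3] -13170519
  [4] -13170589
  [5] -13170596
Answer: 4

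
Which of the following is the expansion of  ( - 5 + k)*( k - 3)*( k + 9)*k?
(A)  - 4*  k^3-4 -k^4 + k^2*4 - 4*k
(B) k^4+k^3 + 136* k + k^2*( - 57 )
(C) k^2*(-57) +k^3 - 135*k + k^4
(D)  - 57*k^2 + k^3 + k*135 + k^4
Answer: D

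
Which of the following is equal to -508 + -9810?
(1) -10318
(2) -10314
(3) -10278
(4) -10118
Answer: 1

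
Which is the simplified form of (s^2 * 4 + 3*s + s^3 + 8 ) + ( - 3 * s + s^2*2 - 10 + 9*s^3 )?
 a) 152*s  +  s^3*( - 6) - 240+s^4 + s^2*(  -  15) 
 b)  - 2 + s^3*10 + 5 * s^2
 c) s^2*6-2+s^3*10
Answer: c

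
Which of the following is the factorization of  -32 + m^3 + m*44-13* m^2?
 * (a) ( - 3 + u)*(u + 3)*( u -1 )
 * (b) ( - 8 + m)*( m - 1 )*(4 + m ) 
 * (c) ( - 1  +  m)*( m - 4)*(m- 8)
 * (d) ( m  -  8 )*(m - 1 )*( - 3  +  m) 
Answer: c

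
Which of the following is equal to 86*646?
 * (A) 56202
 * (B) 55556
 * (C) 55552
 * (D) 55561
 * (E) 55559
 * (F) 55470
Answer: B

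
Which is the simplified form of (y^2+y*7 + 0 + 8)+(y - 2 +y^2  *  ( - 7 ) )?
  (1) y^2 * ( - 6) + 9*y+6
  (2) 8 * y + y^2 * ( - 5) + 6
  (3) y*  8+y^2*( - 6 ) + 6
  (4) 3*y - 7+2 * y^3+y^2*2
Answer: 3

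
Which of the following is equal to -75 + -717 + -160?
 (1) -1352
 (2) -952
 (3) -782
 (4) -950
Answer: 2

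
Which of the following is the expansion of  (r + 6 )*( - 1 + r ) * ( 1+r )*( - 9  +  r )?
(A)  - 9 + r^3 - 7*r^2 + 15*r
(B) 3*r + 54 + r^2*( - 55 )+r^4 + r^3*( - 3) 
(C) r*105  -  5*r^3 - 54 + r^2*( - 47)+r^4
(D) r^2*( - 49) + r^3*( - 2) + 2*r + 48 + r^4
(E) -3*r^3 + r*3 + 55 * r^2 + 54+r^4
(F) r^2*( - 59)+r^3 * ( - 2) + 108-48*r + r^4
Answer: B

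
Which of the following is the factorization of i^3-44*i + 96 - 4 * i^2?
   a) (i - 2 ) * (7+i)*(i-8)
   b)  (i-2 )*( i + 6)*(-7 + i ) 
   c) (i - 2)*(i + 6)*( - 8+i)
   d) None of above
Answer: c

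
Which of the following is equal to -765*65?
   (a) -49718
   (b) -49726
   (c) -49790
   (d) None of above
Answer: d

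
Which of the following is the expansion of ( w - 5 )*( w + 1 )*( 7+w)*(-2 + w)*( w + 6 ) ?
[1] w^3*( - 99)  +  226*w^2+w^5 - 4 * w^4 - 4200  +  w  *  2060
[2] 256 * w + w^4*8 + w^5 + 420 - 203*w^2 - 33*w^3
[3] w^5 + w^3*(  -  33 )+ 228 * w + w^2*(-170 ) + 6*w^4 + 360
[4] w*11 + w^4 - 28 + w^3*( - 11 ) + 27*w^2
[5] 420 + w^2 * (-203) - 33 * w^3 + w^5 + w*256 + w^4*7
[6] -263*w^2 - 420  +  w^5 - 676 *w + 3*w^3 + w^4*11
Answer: 5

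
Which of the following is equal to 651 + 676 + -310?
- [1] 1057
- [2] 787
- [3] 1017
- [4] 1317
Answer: 3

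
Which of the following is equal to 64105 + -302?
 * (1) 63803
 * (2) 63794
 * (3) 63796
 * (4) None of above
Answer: 1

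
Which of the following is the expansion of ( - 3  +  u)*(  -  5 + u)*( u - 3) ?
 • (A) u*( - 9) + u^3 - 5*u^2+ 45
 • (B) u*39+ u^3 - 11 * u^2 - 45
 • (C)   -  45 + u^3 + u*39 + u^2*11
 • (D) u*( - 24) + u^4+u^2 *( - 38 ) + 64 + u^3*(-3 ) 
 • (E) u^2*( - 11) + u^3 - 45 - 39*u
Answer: B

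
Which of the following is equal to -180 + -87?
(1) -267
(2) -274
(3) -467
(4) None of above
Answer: 1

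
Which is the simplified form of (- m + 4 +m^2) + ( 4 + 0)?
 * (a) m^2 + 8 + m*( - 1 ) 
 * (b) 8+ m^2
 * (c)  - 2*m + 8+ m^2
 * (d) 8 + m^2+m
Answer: a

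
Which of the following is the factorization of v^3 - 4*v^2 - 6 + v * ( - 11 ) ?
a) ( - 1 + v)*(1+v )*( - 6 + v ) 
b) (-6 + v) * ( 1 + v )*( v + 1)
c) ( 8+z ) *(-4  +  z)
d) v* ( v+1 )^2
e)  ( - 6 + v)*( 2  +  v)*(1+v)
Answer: b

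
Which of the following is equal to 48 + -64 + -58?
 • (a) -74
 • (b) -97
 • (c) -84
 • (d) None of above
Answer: a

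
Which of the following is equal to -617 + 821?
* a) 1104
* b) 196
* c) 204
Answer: c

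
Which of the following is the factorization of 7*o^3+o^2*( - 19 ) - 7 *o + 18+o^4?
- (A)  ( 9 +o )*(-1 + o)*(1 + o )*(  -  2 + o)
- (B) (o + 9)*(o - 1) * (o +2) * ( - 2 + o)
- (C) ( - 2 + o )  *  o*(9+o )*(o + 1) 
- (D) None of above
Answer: A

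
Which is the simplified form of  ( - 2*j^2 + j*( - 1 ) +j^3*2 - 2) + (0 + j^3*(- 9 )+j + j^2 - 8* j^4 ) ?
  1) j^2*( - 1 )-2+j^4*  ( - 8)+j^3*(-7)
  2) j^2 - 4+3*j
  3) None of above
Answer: 1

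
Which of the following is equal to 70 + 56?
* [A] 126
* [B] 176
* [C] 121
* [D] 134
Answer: A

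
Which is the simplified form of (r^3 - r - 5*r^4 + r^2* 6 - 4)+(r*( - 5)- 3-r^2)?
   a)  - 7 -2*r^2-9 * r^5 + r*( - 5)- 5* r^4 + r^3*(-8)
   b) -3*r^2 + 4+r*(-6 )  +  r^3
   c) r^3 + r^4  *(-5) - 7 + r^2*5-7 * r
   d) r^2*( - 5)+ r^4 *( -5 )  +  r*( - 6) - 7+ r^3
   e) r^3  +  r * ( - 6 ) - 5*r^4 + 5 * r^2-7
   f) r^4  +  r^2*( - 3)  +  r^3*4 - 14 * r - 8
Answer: e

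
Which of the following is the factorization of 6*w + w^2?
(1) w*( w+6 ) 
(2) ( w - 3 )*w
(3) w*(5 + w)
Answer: 1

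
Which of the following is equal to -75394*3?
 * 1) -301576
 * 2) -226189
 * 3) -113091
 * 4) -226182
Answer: 4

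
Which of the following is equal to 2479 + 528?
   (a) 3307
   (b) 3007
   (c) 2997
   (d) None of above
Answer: b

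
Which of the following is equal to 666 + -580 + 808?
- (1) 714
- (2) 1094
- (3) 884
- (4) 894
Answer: 4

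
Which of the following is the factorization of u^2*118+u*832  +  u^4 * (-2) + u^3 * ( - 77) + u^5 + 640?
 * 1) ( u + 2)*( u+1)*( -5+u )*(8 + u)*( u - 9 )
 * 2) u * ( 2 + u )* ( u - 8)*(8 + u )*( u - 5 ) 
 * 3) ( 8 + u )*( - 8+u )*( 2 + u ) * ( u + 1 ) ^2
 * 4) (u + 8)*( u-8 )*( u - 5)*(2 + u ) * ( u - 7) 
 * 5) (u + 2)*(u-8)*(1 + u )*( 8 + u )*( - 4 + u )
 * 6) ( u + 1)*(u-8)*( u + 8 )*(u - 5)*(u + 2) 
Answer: 6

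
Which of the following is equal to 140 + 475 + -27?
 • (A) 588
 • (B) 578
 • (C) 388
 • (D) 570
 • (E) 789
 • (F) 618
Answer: A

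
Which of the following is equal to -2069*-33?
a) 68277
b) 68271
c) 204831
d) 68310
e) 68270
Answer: a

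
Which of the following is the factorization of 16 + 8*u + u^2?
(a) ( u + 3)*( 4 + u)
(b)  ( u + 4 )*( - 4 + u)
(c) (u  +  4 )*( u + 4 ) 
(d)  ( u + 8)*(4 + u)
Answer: c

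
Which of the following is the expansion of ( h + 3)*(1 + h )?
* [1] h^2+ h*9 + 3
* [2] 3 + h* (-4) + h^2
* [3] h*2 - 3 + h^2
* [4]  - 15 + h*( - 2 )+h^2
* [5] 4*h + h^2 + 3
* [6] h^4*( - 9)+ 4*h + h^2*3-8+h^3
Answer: 5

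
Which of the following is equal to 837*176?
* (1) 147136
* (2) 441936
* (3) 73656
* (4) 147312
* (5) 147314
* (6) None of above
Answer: 4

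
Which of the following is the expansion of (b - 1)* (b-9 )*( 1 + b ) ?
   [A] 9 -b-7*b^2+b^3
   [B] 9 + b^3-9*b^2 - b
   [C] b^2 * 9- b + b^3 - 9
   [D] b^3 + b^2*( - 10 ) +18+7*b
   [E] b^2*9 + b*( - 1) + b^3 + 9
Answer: B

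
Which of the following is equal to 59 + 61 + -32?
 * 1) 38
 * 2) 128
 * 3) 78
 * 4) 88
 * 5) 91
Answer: 4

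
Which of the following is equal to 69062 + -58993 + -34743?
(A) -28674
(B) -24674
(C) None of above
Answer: B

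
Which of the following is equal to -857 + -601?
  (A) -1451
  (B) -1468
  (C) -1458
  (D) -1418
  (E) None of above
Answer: C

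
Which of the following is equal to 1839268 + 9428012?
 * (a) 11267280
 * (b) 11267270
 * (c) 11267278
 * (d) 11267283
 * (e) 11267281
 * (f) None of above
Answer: a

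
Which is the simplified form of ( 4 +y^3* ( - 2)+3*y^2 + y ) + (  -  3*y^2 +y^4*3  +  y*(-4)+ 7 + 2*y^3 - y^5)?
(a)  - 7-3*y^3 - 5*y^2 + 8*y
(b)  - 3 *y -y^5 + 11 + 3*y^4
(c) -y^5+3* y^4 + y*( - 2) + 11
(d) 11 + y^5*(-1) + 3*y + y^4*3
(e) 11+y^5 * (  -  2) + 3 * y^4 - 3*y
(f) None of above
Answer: b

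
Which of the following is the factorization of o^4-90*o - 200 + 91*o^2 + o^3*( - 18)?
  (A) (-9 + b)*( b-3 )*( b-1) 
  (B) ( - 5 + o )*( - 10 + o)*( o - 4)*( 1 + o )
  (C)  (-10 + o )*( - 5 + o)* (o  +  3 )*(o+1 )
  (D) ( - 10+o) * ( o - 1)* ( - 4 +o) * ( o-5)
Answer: B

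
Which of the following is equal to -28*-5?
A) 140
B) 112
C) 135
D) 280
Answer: A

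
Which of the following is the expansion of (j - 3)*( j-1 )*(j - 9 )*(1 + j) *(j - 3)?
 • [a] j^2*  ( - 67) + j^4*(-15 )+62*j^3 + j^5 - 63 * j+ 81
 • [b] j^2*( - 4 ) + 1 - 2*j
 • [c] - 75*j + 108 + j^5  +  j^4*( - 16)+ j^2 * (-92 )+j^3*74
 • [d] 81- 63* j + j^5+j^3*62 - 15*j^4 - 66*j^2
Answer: d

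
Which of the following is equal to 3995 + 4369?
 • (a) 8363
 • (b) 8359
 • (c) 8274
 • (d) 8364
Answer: d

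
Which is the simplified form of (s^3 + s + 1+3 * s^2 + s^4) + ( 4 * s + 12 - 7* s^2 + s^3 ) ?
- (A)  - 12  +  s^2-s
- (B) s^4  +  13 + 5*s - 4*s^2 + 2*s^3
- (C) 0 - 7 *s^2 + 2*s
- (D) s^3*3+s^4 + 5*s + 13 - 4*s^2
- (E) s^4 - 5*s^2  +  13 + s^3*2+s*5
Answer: B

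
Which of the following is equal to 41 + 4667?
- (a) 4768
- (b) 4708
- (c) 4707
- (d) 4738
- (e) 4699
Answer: b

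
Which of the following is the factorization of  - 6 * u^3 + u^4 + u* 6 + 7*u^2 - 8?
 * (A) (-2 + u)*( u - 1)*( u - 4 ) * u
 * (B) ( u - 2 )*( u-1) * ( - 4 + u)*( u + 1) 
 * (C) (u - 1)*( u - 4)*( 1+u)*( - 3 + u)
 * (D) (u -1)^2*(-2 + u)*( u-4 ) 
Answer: B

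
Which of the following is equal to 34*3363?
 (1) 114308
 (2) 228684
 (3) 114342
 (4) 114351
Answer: 3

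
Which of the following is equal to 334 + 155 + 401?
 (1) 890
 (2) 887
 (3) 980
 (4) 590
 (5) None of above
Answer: 1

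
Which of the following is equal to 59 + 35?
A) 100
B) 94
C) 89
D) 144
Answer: B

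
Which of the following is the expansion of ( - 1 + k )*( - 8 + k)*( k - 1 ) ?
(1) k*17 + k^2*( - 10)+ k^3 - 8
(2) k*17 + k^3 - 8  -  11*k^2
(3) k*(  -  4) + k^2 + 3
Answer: 1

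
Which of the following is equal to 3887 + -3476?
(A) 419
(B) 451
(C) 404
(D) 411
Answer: D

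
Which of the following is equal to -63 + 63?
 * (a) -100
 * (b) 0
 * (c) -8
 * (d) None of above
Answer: b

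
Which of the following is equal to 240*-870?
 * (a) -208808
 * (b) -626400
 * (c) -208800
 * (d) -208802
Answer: c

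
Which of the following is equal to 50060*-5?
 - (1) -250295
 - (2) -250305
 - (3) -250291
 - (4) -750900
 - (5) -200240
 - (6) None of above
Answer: 6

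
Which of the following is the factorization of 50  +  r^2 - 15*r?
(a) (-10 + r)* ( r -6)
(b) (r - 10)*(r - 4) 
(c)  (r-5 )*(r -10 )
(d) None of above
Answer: c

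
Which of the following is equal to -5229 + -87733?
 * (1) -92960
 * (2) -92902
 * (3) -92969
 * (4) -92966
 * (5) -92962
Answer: 5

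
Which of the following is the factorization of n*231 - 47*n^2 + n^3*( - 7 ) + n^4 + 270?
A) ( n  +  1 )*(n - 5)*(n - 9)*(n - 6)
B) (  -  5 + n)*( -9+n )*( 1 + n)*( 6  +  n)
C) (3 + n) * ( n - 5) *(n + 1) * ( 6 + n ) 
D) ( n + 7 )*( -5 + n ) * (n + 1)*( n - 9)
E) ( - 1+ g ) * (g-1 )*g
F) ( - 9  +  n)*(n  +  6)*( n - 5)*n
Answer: B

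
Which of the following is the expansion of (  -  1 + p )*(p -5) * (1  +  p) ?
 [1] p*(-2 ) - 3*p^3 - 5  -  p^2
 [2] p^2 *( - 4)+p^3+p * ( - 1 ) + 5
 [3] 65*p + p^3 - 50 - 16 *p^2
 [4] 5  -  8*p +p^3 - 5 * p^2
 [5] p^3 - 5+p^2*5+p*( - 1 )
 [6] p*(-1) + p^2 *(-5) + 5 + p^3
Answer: 6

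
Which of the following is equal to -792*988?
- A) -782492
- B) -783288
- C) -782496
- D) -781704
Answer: C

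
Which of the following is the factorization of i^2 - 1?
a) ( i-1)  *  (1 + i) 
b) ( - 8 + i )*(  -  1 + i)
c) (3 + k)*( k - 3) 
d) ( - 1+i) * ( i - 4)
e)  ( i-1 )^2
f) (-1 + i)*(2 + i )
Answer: a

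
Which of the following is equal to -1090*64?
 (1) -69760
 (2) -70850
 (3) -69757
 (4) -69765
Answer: 1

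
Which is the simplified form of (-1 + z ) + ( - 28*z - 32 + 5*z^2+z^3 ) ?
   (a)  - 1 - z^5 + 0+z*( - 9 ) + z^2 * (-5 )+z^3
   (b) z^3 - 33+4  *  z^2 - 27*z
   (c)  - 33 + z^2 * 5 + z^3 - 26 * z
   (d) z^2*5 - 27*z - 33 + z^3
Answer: d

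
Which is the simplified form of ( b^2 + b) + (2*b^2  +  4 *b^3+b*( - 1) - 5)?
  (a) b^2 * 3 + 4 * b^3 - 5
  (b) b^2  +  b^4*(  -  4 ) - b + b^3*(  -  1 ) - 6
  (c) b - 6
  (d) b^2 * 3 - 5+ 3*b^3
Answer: a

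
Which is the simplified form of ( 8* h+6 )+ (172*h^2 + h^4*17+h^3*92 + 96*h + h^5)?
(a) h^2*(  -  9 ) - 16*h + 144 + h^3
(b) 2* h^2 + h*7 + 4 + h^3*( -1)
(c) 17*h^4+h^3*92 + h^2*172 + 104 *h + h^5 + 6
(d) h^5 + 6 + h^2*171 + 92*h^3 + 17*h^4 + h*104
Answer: c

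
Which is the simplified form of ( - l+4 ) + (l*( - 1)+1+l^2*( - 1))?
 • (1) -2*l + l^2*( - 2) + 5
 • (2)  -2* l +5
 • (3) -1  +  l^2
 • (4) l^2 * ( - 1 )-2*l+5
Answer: 4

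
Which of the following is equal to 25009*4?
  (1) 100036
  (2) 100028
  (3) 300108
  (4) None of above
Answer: 1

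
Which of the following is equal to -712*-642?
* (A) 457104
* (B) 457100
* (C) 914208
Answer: A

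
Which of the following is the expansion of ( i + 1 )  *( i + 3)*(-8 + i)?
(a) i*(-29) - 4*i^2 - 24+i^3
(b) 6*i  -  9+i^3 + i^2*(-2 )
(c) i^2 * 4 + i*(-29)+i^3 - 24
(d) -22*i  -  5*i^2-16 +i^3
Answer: a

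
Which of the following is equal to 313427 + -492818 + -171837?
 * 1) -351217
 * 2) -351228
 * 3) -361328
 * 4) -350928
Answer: 2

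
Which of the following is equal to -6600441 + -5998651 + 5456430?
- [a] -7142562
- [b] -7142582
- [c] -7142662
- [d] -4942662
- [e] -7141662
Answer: c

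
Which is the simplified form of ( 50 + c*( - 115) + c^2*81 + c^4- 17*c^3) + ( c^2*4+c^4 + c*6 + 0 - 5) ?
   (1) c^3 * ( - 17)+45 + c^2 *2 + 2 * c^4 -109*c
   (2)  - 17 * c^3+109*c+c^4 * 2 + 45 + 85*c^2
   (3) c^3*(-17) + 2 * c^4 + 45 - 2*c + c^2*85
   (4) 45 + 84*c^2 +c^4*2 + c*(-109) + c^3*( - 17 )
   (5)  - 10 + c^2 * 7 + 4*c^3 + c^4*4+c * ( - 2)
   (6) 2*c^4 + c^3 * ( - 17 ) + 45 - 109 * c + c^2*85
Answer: 6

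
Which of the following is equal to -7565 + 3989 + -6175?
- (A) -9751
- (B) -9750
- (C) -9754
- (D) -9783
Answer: A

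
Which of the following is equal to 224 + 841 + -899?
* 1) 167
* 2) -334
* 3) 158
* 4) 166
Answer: 4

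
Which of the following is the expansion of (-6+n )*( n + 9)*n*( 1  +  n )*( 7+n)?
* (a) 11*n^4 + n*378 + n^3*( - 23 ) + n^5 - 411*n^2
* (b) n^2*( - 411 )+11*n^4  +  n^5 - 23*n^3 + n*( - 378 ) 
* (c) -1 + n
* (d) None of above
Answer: b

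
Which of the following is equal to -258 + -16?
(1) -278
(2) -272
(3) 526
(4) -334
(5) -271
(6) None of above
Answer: 6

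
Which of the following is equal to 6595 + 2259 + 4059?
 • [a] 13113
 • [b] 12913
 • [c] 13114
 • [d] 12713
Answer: b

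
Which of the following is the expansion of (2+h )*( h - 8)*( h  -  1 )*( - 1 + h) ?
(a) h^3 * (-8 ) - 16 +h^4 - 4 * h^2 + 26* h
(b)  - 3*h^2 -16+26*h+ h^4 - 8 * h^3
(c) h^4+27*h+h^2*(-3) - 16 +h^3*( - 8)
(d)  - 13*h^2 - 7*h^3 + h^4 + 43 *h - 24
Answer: b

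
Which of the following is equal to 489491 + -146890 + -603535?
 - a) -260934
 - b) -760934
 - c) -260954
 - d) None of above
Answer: a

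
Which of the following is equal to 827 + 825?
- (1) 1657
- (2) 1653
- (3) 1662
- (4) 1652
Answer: 4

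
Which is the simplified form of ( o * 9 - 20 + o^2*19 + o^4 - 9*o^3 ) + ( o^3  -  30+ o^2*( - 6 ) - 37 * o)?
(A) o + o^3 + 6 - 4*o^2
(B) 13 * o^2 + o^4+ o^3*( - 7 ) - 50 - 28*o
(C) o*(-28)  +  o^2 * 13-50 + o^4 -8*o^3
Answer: C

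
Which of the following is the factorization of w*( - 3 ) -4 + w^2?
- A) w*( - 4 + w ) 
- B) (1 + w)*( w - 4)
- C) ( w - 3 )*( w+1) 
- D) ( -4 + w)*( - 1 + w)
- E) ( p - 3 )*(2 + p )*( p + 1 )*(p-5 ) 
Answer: B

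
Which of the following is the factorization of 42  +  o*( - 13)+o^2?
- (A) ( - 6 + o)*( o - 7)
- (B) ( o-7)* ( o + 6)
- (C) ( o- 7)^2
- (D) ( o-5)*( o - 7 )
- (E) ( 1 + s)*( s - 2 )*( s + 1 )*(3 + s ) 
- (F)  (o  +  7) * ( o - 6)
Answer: A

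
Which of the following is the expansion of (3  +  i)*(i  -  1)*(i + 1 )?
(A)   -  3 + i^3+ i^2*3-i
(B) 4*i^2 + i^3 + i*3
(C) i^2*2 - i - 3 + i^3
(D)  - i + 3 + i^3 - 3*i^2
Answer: A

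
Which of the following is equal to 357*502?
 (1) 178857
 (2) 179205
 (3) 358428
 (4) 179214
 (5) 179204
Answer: 4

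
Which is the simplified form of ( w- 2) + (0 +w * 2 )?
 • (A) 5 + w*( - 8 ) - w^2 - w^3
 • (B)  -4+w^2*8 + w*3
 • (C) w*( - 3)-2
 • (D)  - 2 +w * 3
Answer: D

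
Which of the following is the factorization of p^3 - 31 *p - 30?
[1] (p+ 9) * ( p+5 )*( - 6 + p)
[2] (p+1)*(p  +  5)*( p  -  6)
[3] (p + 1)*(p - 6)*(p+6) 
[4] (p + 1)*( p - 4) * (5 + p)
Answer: 2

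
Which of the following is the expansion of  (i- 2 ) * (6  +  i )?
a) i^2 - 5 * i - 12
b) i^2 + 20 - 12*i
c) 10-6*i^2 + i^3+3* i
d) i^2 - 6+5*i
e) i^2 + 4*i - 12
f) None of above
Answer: e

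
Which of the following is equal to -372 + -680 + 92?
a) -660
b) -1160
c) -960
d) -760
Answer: c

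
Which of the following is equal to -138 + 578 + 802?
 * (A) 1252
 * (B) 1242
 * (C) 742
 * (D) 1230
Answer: B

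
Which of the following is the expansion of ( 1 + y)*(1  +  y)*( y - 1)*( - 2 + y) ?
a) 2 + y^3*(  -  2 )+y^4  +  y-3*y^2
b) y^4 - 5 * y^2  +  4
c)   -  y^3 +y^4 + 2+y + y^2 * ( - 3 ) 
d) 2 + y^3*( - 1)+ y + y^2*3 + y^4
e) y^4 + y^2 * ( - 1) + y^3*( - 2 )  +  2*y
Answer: c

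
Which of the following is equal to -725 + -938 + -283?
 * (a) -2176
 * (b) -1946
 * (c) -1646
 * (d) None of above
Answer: b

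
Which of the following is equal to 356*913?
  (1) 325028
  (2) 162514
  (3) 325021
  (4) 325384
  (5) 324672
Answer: 1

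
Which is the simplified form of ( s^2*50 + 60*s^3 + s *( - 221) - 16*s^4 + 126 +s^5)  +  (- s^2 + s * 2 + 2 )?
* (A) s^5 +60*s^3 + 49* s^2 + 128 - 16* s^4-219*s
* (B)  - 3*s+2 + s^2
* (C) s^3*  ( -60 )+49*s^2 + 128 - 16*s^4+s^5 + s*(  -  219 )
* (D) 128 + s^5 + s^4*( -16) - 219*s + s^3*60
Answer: A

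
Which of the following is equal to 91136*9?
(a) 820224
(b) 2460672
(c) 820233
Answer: a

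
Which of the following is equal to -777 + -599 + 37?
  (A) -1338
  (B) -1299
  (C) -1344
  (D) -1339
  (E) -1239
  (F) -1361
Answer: D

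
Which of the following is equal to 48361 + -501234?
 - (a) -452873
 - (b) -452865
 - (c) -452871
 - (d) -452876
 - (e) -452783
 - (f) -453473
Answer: a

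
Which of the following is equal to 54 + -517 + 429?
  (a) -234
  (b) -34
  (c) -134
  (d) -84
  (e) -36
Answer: b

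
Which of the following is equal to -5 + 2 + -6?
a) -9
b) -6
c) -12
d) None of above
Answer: a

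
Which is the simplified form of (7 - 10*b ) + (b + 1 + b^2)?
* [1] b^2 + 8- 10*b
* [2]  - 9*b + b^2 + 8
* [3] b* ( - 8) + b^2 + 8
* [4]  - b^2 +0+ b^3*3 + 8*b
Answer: 2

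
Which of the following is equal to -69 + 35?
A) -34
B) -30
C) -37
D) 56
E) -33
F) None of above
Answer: A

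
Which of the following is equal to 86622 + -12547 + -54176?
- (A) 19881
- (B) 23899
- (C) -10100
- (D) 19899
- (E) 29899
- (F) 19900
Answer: D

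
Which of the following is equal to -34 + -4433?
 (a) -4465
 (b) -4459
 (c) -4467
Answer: c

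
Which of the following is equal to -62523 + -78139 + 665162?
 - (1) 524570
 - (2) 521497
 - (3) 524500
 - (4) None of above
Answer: 3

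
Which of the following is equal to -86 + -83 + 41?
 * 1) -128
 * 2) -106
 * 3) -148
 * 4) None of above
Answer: 1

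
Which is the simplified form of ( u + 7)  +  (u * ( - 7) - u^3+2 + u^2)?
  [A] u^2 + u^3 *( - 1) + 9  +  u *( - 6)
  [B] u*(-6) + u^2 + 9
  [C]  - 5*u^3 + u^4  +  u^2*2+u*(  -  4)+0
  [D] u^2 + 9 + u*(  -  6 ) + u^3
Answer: A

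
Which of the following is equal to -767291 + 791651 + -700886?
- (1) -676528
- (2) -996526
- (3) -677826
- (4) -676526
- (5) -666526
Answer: 4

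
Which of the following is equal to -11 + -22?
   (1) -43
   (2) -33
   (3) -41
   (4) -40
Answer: 2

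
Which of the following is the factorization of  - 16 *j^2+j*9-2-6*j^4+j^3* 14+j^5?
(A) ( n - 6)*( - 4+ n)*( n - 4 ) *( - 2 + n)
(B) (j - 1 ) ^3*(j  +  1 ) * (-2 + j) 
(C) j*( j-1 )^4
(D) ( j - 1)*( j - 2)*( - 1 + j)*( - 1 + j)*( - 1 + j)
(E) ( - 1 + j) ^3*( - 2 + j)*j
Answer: D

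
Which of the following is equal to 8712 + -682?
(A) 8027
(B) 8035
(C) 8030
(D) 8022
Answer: C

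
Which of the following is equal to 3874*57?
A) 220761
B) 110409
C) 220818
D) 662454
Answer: C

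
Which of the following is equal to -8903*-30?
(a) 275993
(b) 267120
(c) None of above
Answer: c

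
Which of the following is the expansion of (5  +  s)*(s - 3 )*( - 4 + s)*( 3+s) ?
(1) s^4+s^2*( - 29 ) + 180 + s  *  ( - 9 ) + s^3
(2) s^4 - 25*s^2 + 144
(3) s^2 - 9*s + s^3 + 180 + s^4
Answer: 1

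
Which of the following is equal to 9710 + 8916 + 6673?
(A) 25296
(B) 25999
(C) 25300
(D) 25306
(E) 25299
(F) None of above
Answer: E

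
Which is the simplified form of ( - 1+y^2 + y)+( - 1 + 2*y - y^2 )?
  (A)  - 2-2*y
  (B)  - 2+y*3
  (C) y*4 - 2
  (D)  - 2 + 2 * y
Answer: B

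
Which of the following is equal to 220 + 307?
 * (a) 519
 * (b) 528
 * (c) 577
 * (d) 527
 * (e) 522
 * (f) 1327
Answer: d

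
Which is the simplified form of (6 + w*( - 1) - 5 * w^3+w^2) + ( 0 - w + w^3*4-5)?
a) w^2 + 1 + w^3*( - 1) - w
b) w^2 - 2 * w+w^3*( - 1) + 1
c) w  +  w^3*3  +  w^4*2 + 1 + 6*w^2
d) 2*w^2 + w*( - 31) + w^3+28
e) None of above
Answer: b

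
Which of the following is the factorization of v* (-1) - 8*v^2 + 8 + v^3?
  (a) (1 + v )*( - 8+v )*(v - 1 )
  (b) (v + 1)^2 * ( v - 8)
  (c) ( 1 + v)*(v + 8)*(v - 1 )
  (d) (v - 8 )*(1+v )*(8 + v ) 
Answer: a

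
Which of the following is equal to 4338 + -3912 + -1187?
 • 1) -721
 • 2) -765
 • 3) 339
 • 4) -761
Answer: 4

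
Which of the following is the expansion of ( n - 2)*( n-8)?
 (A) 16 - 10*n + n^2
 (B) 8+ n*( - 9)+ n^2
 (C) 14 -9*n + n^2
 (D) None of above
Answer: A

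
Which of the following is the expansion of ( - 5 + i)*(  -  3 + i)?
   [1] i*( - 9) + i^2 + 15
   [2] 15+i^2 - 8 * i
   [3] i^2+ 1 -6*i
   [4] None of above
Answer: 2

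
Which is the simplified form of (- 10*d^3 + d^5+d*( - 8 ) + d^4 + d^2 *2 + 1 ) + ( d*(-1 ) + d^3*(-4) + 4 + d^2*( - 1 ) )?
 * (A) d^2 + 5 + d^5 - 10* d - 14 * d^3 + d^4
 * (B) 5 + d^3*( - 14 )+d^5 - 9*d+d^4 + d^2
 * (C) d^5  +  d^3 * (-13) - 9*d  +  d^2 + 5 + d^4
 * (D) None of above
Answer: B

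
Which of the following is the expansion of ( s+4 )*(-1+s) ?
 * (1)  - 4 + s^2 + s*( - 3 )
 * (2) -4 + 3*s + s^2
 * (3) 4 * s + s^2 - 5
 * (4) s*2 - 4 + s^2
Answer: 2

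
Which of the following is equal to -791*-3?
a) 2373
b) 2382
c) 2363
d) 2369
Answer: a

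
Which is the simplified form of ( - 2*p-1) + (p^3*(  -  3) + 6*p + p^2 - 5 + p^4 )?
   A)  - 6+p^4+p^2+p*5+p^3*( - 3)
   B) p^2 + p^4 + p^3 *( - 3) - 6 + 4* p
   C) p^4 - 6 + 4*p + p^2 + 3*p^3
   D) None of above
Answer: B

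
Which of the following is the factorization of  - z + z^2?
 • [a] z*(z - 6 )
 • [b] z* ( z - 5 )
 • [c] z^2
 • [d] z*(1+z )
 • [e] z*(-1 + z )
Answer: e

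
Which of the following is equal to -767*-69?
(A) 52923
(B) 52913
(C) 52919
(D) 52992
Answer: A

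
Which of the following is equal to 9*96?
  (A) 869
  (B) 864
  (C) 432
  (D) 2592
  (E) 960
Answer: B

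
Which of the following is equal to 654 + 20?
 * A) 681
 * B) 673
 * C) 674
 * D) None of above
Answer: C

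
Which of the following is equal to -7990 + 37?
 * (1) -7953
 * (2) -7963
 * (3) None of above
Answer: 1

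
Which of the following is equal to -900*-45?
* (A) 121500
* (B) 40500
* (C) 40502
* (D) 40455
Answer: B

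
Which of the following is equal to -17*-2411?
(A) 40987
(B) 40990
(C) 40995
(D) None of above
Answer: A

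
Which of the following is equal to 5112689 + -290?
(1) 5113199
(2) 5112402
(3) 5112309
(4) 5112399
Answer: 4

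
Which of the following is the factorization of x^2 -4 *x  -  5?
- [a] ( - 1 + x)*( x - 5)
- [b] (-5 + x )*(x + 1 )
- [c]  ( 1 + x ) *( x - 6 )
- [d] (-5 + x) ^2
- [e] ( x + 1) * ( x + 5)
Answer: b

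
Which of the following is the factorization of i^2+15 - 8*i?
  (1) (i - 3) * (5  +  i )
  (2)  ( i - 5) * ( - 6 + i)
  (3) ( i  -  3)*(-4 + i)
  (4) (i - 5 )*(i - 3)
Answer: 4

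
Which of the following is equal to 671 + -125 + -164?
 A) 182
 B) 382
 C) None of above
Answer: B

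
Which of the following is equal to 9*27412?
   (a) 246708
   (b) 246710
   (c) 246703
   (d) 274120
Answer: a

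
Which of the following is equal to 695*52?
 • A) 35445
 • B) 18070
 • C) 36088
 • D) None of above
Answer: D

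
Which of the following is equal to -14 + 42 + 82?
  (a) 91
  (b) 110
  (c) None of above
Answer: b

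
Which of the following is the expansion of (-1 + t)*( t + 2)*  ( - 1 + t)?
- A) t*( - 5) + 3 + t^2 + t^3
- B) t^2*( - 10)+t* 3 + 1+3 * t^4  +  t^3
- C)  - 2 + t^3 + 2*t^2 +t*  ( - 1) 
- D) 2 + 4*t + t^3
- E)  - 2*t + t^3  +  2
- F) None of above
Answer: F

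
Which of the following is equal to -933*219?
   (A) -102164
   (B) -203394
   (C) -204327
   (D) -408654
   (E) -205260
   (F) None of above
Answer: C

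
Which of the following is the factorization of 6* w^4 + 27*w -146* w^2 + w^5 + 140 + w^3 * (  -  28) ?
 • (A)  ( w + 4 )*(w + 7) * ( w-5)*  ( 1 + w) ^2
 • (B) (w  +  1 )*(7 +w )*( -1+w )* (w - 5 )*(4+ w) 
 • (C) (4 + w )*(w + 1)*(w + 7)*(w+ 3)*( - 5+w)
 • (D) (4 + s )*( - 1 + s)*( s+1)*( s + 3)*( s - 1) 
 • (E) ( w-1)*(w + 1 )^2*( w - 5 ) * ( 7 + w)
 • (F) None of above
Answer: B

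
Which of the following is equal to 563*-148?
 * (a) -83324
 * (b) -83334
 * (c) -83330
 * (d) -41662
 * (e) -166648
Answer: a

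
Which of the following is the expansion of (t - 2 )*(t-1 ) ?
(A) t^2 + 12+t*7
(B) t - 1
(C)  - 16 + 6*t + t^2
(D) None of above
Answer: D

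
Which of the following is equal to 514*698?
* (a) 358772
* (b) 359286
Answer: a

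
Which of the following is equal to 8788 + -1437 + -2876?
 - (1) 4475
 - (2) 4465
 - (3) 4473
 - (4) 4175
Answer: 1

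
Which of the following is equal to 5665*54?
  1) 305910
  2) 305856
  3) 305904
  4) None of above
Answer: 1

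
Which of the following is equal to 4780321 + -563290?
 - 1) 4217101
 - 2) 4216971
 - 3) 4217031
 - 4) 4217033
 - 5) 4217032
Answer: 3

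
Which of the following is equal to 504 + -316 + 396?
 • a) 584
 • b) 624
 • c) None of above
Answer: a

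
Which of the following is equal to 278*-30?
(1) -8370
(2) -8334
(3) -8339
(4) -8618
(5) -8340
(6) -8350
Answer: 5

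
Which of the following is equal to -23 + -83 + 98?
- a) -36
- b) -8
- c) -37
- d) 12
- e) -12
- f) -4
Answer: b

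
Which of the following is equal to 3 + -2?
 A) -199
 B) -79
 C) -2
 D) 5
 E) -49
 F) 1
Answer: F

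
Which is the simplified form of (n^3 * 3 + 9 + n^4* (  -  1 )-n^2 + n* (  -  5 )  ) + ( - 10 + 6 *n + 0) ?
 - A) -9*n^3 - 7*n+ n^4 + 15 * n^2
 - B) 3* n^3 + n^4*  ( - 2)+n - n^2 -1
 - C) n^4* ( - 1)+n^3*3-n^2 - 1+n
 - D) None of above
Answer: C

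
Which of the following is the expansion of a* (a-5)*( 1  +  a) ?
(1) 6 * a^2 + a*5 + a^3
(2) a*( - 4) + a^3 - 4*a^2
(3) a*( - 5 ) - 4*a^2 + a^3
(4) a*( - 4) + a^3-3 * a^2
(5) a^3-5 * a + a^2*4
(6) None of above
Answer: 3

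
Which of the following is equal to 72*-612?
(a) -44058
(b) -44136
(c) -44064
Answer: c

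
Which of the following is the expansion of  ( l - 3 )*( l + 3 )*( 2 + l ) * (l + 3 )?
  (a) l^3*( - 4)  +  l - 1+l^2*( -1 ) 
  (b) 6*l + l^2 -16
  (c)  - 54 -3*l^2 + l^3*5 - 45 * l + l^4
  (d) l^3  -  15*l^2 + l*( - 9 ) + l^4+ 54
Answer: c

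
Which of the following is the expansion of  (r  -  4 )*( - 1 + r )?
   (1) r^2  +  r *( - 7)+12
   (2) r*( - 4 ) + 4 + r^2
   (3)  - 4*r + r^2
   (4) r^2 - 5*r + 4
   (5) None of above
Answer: 4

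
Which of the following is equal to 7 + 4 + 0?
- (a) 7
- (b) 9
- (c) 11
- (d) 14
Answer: c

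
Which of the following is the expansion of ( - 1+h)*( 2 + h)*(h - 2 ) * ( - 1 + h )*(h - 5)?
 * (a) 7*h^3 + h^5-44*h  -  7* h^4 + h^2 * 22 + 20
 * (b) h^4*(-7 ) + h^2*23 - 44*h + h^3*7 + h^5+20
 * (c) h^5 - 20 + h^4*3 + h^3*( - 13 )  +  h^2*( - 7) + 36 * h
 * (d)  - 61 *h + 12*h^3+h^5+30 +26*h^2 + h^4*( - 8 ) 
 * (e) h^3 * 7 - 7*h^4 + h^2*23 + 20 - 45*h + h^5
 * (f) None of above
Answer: b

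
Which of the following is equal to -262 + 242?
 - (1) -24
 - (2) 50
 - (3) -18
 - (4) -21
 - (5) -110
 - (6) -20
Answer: 6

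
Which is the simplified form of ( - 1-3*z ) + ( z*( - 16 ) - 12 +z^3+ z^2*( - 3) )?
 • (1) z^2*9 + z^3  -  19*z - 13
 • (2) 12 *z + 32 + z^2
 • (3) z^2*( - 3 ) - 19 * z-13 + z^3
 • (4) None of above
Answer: 3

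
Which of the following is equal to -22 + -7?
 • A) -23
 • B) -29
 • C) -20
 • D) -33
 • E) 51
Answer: B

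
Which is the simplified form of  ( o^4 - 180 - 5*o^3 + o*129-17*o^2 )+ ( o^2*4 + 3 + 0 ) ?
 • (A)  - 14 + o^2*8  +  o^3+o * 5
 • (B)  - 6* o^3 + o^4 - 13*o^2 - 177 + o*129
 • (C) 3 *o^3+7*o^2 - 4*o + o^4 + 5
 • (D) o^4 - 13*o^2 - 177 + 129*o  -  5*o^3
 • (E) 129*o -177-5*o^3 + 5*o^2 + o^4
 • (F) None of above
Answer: D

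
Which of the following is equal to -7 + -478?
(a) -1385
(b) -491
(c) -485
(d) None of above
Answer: c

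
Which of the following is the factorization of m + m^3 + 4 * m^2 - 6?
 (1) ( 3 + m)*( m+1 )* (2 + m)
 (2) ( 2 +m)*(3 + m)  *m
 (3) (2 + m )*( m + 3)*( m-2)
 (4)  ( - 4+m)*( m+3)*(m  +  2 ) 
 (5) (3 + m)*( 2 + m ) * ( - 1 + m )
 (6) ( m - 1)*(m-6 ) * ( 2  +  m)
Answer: 5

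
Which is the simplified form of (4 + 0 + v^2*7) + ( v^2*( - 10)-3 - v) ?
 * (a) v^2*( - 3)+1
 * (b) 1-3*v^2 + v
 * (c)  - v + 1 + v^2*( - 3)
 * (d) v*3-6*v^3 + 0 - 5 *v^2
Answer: c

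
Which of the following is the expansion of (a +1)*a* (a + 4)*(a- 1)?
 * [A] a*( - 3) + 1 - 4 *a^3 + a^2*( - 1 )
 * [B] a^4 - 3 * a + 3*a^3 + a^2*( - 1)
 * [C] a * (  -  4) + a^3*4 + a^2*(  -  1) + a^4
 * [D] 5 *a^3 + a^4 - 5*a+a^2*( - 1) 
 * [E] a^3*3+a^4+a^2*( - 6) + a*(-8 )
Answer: C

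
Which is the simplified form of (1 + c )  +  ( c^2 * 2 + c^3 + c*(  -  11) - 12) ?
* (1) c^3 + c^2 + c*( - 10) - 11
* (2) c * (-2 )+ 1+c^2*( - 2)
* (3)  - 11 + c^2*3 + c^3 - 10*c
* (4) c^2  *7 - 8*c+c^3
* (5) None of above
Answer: 5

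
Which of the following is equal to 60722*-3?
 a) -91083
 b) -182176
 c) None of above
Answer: c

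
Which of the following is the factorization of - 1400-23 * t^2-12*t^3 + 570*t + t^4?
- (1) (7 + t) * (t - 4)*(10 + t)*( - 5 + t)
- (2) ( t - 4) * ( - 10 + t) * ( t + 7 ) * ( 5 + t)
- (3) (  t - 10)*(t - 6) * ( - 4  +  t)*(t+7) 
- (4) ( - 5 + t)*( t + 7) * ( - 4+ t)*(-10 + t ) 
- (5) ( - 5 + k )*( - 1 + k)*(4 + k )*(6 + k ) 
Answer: 4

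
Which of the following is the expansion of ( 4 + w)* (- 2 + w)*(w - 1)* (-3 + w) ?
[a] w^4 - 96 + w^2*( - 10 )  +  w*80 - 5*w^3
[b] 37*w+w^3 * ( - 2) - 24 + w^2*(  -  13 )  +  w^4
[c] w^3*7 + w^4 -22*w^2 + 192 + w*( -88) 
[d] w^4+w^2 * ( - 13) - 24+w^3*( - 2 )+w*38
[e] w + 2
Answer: d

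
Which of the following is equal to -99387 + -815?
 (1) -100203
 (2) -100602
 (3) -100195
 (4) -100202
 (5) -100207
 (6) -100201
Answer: 4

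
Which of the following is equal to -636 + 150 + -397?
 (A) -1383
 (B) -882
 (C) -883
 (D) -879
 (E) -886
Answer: C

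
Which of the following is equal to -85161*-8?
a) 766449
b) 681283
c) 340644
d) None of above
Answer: d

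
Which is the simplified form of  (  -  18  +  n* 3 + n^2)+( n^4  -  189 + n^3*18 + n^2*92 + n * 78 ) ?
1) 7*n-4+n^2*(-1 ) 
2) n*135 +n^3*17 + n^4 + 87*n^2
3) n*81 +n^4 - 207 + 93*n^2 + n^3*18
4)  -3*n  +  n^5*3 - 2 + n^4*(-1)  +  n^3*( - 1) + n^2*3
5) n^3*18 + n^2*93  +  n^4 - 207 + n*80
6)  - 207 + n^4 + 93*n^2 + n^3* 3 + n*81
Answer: 3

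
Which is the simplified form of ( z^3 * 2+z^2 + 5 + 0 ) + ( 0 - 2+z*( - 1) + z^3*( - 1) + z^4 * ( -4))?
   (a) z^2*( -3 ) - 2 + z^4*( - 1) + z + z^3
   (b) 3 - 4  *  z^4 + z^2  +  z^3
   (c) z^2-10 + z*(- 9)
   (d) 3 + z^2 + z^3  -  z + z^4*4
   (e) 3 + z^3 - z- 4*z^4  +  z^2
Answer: e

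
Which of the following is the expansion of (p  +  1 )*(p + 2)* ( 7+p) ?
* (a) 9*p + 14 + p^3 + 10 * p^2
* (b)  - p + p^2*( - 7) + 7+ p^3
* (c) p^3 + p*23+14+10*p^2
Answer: c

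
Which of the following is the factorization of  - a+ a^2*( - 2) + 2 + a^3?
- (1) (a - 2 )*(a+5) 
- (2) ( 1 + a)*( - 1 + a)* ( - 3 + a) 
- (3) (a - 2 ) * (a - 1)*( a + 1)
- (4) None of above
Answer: 3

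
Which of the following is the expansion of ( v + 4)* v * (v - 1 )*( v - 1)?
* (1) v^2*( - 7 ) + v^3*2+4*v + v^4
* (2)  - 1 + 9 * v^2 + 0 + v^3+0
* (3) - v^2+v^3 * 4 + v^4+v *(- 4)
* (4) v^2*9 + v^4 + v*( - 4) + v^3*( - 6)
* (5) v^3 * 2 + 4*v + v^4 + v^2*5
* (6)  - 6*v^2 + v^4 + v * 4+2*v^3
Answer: 1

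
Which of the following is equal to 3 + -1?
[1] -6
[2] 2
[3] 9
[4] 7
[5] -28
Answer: 2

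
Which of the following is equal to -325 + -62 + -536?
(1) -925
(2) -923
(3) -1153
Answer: 2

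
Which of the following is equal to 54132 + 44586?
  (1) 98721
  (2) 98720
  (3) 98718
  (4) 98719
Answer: 3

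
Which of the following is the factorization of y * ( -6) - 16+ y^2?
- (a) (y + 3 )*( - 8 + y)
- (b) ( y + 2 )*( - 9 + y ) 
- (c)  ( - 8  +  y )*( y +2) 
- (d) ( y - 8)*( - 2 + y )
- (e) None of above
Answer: c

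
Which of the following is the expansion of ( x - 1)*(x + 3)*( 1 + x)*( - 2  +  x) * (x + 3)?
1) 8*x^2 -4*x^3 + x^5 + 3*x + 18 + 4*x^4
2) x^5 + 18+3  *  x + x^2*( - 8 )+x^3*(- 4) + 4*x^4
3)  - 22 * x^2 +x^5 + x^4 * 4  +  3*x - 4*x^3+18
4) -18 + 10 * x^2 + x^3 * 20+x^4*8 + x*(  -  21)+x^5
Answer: 3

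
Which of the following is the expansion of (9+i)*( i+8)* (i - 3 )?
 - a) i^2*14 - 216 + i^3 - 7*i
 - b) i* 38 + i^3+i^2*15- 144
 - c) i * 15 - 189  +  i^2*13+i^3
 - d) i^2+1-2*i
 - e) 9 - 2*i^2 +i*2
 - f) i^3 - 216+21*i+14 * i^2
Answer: f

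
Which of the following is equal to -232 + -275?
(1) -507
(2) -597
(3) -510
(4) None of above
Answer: 1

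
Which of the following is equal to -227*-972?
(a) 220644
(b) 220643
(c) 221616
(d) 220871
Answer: a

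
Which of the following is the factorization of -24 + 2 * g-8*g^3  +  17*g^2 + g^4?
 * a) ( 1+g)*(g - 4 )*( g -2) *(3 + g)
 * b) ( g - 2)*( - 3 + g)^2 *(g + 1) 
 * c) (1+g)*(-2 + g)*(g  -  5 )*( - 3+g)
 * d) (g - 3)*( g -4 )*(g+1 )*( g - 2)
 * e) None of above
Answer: d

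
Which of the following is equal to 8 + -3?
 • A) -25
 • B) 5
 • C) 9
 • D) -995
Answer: B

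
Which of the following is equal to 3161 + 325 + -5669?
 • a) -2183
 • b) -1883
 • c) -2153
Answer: a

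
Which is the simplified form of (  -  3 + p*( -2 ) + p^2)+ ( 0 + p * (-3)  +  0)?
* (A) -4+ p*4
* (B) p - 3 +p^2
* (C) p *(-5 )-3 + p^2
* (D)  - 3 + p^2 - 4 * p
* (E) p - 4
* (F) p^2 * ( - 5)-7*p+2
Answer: C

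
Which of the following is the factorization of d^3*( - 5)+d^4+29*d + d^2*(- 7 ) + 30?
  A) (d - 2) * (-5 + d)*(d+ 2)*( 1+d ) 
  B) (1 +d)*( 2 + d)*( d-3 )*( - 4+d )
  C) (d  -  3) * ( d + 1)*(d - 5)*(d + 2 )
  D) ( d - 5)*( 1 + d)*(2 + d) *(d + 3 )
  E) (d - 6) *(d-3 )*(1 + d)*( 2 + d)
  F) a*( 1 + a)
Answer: C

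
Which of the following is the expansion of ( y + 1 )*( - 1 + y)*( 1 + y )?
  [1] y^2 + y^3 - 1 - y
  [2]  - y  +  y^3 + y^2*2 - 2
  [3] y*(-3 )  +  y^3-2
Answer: 1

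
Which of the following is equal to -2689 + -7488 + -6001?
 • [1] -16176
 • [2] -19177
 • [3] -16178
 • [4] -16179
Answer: 3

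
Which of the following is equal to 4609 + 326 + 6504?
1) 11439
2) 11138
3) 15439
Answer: 1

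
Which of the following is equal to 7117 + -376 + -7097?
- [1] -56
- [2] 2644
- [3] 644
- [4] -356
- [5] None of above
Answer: 4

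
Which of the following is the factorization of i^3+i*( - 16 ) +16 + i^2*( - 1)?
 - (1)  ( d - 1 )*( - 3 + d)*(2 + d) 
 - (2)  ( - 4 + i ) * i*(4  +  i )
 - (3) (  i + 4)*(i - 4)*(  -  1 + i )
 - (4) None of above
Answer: 3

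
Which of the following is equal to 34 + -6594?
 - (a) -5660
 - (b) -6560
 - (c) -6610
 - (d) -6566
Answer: b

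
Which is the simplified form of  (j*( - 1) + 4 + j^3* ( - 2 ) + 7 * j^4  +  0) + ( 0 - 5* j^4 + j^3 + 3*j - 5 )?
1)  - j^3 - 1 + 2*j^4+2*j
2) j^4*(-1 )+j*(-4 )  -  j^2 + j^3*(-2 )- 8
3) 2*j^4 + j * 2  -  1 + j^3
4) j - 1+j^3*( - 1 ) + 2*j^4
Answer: 1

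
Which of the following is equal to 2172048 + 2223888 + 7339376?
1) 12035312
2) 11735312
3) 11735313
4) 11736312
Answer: 2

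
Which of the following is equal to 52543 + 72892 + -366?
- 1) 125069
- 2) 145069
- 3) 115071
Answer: 1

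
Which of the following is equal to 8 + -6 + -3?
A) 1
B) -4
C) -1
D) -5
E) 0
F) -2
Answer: C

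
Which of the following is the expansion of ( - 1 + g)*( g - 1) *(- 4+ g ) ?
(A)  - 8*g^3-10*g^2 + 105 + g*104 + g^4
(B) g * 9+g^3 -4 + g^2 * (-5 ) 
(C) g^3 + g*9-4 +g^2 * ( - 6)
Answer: C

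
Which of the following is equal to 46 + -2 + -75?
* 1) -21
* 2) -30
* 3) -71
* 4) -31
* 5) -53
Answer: 4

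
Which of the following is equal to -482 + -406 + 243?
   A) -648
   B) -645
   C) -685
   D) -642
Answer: B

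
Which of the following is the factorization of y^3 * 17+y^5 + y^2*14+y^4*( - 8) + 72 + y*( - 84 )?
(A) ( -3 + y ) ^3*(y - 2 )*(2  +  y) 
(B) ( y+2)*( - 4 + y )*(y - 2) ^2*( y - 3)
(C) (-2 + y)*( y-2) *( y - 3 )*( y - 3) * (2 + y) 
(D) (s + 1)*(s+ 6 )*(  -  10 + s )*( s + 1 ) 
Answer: C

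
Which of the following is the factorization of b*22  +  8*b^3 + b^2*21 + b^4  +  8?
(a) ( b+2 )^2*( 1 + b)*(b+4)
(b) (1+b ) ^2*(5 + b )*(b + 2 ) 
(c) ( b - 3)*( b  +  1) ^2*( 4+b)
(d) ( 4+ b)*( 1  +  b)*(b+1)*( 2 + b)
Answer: d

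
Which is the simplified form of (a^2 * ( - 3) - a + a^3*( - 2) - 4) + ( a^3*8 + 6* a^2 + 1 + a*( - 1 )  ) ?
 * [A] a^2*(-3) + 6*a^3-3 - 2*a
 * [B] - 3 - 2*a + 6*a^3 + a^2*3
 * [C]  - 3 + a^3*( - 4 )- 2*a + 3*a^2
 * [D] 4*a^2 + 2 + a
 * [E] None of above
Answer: B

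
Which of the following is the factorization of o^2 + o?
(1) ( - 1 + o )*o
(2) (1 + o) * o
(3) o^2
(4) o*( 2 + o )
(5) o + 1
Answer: 2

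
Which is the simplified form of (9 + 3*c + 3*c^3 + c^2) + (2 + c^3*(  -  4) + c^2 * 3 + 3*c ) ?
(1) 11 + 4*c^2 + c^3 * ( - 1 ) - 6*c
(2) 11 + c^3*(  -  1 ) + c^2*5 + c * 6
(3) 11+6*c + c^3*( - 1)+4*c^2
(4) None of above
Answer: 3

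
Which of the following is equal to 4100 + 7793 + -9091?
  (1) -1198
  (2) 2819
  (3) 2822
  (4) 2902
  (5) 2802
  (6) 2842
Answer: 5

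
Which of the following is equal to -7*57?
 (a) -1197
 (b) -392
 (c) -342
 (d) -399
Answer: d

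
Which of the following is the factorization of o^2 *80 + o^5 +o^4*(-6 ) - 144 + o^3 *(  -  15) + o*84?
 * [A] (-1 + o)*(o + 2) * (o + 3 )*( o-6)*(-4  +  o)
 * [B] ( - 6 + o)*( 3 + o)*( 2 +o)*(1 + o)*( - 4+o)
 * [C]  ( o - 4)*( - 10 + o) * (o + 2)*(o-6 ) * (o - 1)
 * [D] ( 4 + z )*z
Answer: A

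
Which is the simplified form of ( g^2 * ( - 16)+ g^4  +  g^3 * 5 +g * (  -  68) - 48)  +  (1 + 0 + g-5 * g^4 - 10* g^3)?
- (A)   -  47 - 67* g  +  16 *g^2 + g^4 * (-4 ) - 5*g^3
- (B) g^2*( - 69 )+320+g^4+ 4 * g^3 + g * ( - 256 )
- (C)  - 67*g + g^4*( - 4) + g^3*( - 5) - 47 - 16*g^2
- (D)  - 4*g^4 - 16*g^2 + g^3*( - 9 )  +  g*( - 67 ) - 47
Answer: C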